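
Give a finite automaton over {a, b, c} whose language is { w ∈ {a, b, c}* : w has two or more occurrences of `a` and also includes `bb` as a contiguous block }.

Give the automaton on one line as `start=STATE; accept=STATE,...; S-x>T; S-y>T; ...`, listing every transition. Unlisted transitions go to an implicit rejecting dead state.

Handle the two conditions separately and then intersect. One (4 states) tracks the count of `a`s, saturating at 3; the other (3 states) tracks whether and how much of `bb` has been seen. Each combined state is a pair, one component from each; accept when both components accept.
          a    b    c  
>  q0     q1   q2   q0 
   q1     q3   q4   q1 
   q2     q1   q5   q0 
   q3     q6   q7   q3 
   q4     q3   q8   q1 
   q5     q8   q5   q5 
   q6     q6   q9   q6 
   q7     q6  q10   q3 
   q8    q10   q8   q8 
   q9     q6  q11   q6 
 * q10   q11  q10  q10 
 * q11   q11  q11  q11 
(> = start, * = accepting)

start=q0; accept=q10,q11; q0-a>q1; q0-b>q2; q0-c>q0; q1-a>q3; q1-b>q4; q1-c>q1; q2-a>q1; q2-b>q5; q2-c>q0; q3-a>q6; q3-b>q7; q3-c>q3; q4-a>q3; q4-b>q8; q4-c>q1; q5-a>q8; q5-b>q5; q5-c>q5; q6-a>q6; q6-b>q9; q6-c>q6; q7-a>q6; q7-b>q10; q7-c>q3; q8-a>q10; q8-b>q8; q8-c>q8; q9-a>q6; q9-b>q11; q9-c>q6; q10-a>q11; q10-b>q10; q10-c>q10; q11-a>q11; q11-b>q11; q11-c>q11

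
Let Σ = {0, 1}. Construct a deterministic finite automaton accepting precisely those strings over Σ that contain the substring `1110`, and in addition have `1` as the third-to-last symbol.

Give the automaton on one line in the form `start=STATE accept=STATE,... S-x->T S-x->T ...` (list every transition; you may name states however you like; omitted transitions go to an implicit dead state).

start=q0 accept=q4,q5,q6,q11 q0-0->q0 q0-1->q1 q1-0->q0 q1-1->q2 q2-0->q0 q2-1->q3 q3-0->q4 q3-1->q3 q4-0->q5 q4-1->q6 q5-0->q7 q5-1->q8 q6-0->q9 q6-1->q10 q7-0->q7 q7-1->q8 q8-0->q9 q8-1->q10 q9-0->q5 q9-1->q6 q10-0->q4 q10-1->q11 q11-0->q4 q11-1->q11

Run two small machines in parallel and take their product. The first has 5 states tracking whether and how much of `1110` has been seen; the second has 15 states tracking the last 3 symbols read. A product state is a pair (one from each), accepting exactly when both do. Minimizing collapses redundant product states.
A 12-state machine:
          0    1  
>  q0     q0   q1 
   q1     q0   q2 
   q2     q0   q3 
   q3     q4   q3 
 * q4     q5   q6 
 * q5     q7   q8 
 * q6     q9  q10 
   q7     q7   q8 
   q8     q9  q10 
   q9     q5   q6 
   q10    q4  q11 
 * q11    q4  q11 
(> = start, * = accepting)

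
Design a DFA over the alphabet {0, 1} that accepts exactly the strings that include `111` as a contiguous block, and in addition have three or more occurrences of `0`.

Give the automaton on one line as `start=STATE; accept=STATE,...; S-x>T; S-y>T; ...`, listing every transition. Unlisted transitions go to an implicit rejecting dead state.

start=A; accept=P; A-0>B; A-1>C; B-0>D; B-1>E; C-0>B; C-1>F; D-0>G; D-1>H; E-0>D; E-1>I; F-0>B; F-1>J; G-0>G; G-1>K; H-0>G; H-1>L; I-0>D; I-1>M; J-0>M; J-1>J; K-0>G; K-1>N; L-0>G; L-1>O; M-0>O; M-1>M; N-0>G; N-1>P; O-0>P; O-1>O; P-0>P; P-1>P

Handle the two conditions separately and then intersect. The first has 4 states tracking whether and how much of `111` has been seen; the second has 5 states tracking the count of `0`s, saturating at 4. A product state is a pair (one from each), accepting exactly when both do. Minimizing collapses redundant product states.
A 16-state machine:
       0  1 
>  A   B  C 
   B   D  E 
   C   B  F 
   D   G  H 
   E   D  I 
   F   B  J 
   G   G  K 
   H   G  L 
   I   D  M 
   J   M  J 
   K   G  N 
   L   G  O 
   M   O  M 
   N   G  P 
   O   P  O 
 * P   P  P 
(> = start, * = accepting)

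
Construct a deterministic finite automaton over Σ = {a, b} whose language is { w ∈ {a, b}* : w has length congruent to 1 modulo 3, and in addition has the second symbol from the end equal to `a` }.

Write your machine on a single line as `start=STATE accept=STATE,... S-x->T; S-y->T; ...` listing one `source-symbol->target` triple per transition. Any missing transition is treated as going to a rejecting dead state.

Handle the two conditions separately and then intersect. One (3 states) tracks the input length modulo 3; the other (7 states) tracks the last 2 symbols read. Each combined state is a pair, one component from each; accept when both components accept. Minimizing collapses redundant product states.
A 5-state machine:
        a   b  
>  s0   s1  s1 
   s1   s2  s2 
   s2   s3  s0 
   s3   s4  s4 
 * s4   s2  s2 
(> = start, * = accepting)

start=s0; accept=s4; s0-a->s1; s0-b->s1; s1-a->s2; s1-b->s2; s2-a->s3; s2-b->s0; s3-a->s4; s3-b->s4; s4-a->s2; s4-b->s2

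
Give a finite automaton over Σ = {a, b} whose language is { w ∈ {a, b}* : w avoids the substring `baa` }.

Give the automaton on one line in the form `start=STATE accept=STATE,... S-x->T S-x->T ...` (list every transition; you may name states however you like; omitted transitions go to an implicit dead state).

Track partial matches of the forbidden pattern `baa`. State S3 is a dead state reached once `baa` has occurred; every other state accepts. S0 means no part of `baa` is currently matched.
        a   b  
>* S0   S0  S1 
 * S1   S2  S1 
 * S2   S3  S1 
   S3   S3  S3 
(> = start, * = accepting)

start=S0 accept=S0,S1,S2 S0-a->S0 S0-b->S1 S1-a->S2 S1-b->S1 S2-a->S3 S2-b->S1 S3-a->S3 S3-b->S3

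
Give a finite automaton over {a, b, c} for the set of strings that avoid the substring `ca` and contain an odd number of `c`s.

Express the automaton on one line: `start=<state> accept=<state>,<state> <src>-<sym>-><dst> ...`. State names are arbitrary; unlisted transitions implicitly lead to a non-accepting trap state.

Run two small machines in parallel and take their product. The first has 3 states tracking partial matches of the forbidden pattern `ca`; the second has 2 states tracking the count of `c`s modulo 2. A product state is a pair (one from each), accepting exactly when both do. After merging equivalent states the machine shrinks.
5 states suffice.
        a   b   c  
>  s0   s0  s0  s1 
 * s1   s2  s3  s4 
   s2   s2  s2  s2 
 * s3   s3  s3  s4 
   s4   s2  s0  s1 
(> = start, * = accepting)

start=s0 accept=s1,s3 s0-a->s0 s0-b->s0 s0-c->s1 s1-a->s2 s1-b->s3 s1-c->s4 s2-a->s2 s2-b->s2 s2-c->s2 s3-a->s3 s3-b->s3 s3-c->s4 s4-a->s2 s4-b->s0 s4-c->s1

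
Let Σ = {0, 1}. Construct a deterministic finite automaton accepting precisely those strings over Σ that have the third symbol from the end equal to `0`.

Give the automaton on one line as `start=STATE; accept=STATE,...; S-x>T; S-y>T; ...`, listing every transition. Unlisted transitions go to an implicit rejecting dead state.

start=q0; accept=q7,q8,q9,q10; q0-0>q1; q0-1>q2; q1-0>q3; q1-1>q4; q2-0>q5; q2-1>q6; q3-0>q7; q3-1>q8; q4-0>q9; q4-1>q10; q5-0>q11; q5-1>q12; q6-0>q13; q6-1>q14; q7-0>q7; q7-1>q8; q8-0>q9; q8-1>q10; q9-0>q11; q9-1>q12; q10-0>q13; q10-1>q14; q11-0>q7; q11-1>q8; q12-0>q9; q12-1>q10; q13-0>q11; q13-1>q12; q14-0>q13; q14-1>q14

Because acceptance depends on a position counted from the end, the machine has to buffer the most recent 3 symbols. Make each state the string of the last up-to-3 symbols read; on input `x` shift the window left and append `x`. Accept when the buffered window has length 3 and begins with `0`.
With 15 states:
          0    1  
>  q0     q1   q2 
   q1     q3   q4 
   q2     q5   q6 
   q3     q7   q8 
   q4     q9  q10 
   q5    q11  q12 
   q6    q13  q14 
 * q7     q7   q8 
 * q8     q9  q10 
 * q9    q11  q12 
 * q10   q13  q14 
   q11    q7   q8 
   q12    q9  q10 
   q13   q11  q12 
   q14   q13  q14 
(> = start, * = accepting)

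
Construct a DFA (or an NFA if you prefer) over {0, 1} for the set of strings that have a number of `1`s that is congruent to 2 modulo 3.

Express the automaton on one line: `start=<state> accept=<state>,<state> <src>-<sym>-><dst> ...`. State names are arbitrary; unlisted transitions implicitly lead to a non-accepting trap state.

start=q0 accept=q2 q0-0->q0 q0-1->q1 q1-0->q1 q1-1->q2 q2-0->q2 q2-1->q0

Keep the running count of `1`s modulo 3: each `1` advances along the cycle q0 → q1 → q2 → q0 while other symbols loop. Accept at q2.
With 3 states:
        0   1  
>  q0   q0  q1 
   q1   q1  q2 
 * q2   q2  q0 
(> = start, * = accepting)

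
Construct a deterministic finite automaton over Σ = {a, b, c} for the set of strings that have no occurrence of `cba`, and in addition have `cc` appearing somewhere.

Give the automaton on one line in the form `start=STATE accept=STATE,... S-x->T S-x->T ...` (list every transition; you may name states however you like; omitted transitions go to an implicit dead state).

start=q0 accept=q3,q5,q6 q0-a->q0 q0-b->q0 q0-c->q1 q1-a->q0 q1-b->q2 q1-c->q3 q2-a->q4 q2-b->q0 q2-c->q1 q3-a->q5 q3-b->q6 q3-c->q3 q4-a->q4 q4-b->q4 q4-c->q7 q5-a->q5 q5-b->q5 q5-c->q3 q6-a->q8 q6-b->q5 q6-c->q3 q7-a->q4 q7-b->q4 q7-c->q8 q8-a->q8 q8-b->q8 q8-c->q8

Build one automaton per condition and run them in lockstep. One (4 states) tracks partial matches of the forbidden pattern `cba`; the other (3 states) tracks whether and how much of `cc` has been seen. Each combined state is a pair, one component from each; accept when both components accept.
With 9 states:
        a   b   c  
>  q0   q0  q0  q1 
   q1   q0  q2  q3 
   q2   q4  q0  q1 
 * q3   q5  q6  q3 
   q4   q4  q4  q7 
 * q5   q5  q5  q3 
 * q6   q8  q5  q3 
   q7   q4  q4  q8 
   q8   q8  q8  q8 
(> = start, * = accepting)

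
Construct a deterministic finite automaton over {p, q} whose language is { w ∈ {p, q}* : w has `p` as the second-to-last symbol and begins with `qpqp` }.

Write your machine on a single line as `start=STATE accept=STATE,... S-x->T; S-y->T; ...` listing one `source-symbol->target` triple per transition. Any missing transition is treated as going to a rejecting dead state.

Handle the two conditions separately and then intersect. The first has 7 states tracking the last 2 symbols read; the second has 6 states tracking whether the input so far still matches the prefix `qpqp`. A product state is a pair (one from each), accepting exactly when both do.
13 states suffice.
          p    q  
>  s0     s1   s2 
   s1     s3   s4 
   s2     s5   s6 
   s3     s3   s4 
   s4     s7   s6 
   s5     s3   s8 
   s6     s7   s6 
   s7     s3   s4 
   s8     s9   s6 
   s9    s10  s11 
 * s10   s10  s11 
 * s11    s9  s12 
   s12    s9  s12 
(> = start, * = accepting)

start=s0; accept=s10,s11; s0-p->s1; s0-q->s2; s1-p->s3; s1-q->s4; s2-p->s5; s2-q->s6; s3-p->s3; s3-q->s4; s4-p->s7; s4-q->s6; s5-p->s3; s5-q->s8; s6-p->s7; s6-q->s6; s7-p->s3; s7-q->s4; s8-p->s9; s8-q->s6; s9-p->s10; s9-q->s11; s10-p->s10; s10-q->s11; s11-p->s9; s11-q->s12; s12-p->s9; s12-q->s12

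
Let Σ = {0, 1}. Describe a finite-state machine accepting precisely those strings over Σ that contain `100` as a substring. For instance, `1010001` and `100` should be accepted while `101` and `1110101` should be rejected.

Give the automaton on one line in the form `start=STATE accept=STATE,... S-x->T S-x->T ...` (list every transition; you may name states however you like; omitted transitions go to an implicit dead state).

start=s0 accept=s3 s0-0->s0 s0-1->s1 s1-0->s2 s1-1->s1 s2-0->s3 s2-1->s1 s3-0->s3 s3-1->s3

States s0..s2 record the length of the longest prefix of `100` that matches the current input suffix. Reaching s3 means `100` has been seen, and we stay there forever. Accept from s3.
4 states suffice.
        0   1  
>  s0   s0  s1 
   s1   s2  s1 
   s2   s3  s1 
 * s3   s3  s3 
(> = start, * = accepting)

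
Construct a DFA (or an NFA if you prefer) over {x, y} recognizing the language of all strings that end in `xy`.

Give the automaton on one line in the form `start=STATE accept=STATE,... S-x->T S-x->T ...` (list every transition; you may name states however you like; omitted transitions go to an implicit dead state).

start=S0 accept=S2 S0-x->S1 S0-y->S0 S1-x->S1 S1-y->S2 S2-x->S1 S2-y->S0

Let each state record the length of the longest suffix of the input read so far that is also a prefix of `xy`. S1 means the last symbol is `x`; S2 means the last 2 symbols are `xy`. Accept only at S2, where the string currently ends in `xy`.
        x   y  
>  S0   S1  S0 
   S1   S1  S2 
 * S2   S1  S0 
(> = start, * = accepting)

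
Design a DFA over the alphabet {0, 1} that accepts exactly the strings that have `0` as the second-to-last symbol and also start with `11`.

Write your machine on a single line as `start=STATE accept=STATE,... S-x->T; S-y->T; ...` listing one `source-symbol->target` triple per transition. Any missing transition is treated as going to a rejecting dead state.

start=S0; accept=S5,S6; S0-0->S1; S0-1->S2; S1-0->S1; S1-1->S1; S2-0->S1; S2-1->S3; S3-0->S4; S3-1->S3; S4-0->S5; S4-1->S6; S5-0->S5; S5-1->S6; S6-0->S4; S6-1->S3

Handle the two conditions separately and then intersect. The first has 7 states tracking the last 2 symbols read; the second has 4 states tracking whether the input so far still matches the prefix `11`. A product state is a pair (one from each), accepting exactly when both do. Equivalent product states are then merged.
A 7-state machine:
        0   1  
>  S0   S1  S2 
   S1   S1  S1 
   S2   S1  S3 
   S3   S4  S3 
   S4   S5  S6 
 * S5   S5  S6 
 * S6   S4  S3 
(> = start, * = accepting)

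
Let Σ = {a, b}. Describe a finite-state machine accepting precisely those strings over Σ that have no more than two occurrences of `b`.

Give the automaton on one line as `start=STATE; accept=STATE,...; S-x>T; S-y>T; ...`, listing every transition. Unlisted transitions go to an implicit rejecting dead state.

Only the number of `b`s matters, and only up to 3. Make a chain S0 → S1 → S2 → S3 advanced by each `b` (with S3 absorbing); every other symbol self-loops. The accepting set is {S0, S1, S2}.
4 states suffice.
        a   b  
>* S0   S0  S1 
 * S1   S1  S2 
 * S2   S2  S3 
   S3   S3  S3 
(> = start, * = accepting)

start=S0; accept=S0,S1,S2; S0-a>S0; S0-b>S1; S1-a>S1; S1-b>S2; S2-a>S2; S2-b>S3; S3-a>S3; S3-b>S3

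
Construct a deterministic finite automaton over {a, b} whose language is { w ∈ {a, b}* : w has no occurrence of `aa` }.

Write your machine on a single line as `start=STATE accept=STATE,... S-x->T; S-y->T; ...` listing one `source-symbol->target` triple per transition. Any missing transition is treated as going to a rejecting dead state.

Track partial matches of the forbidden pattern `aa`. State s2 is a dead state reached once `aa` has occurred; every other state accepts. s0 means no part of `aa` is currently matched.
With 3 states:
        a   b  
>* s0   s1  s0 
 * s1   s2  s0 
   s2   s2  s2 
(> = start, * = accepting)

start=s0; accept=s0,s1; s0-a->s1; s0-b->s0; s1-a->s2; s1-b->s0; s2-a->s2; s2-b->s2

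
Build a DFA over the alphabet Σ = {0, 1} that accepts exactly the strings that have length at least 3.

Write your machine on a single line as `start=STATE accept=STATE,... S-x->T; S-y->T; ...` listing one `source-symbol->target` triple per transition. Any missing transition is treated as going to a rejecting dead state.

start=A; accept=D,E; A-0->B; A-1->B; B-0->C; B-1->C; C-0->D; C-1->D; D-0->E; D-1->E; E-0->E; E-1->E

Count input length up to 4: every symbol moves from A toward E, which means 'more than 3' and absorbs. Accept from {D, E}.
5 states suffice.
       0  1 
>  A   B  B 
   B   C  C 
   C   D  D 
 * D   E  E 
 * E   E  E 
(> = start, * = accepting)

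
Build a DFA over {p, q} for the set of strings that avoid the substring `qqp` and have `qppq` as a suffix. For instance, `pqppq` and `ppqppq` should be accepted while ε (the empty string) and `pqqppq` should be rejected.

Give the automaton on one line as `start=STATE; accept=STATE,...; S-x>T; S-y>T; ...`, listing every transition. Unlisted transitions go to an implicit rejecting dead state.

start=S0; accept=S5; S0-p>S0; S0-q>S1; S1-p>S2; S1-q>S3; S2-p>S4; S2-q>S1; S3-p>S3; S3-q>S3; S4-p>S0; S4-q>S5; S5-p>S2; S5-q>S3

Handle the two conditions separately and then intersect. The first has 4 states tracking partial matches of the forbidden pattern `qqp`; the second has 5 states tracking how much of the suffix `qppq` has currently been matched. A product state is a pair (one from each), accepting exactly when both do. Minimizing collapses redundant product states.
With 6 states:
        p   q  
>  S0   S0  S1 
   S1   S2  S3 
   S2   S4  S1 
   S3   S3  S3 
   S4   S0  S5 
 * S5   S2  S3 
(> = start, * = accepting)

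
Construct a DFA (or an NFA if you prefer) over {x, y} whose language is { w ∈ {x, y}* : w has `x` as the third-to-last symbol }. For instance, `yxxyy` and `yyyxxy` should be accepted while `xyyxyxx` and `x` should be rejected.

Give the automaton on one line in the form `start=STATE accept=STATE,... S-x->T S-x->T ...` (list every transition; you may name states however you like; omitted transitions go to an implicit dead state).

start=S0 accept=S7,S8,S9,S10 S0-x->S1 S0-y->S2 S1-x->S3 S1-y->S4 S2-x->S5 S2-y->S6 S3-x->S7 S3-y->S8 S4-x->S9 S4-y->S10 S5-x->S11 S5-y->S12 S6-x->S13 S6-y->S14 S7-x->S7 S7-y->S8 S8-x->S9 S8-y->S10 S9-x->S11 S9-y->S12 S10-x->S13 S10-y->S14 S11-x->S7 S11-y->S8 S12-x->S9 S12-y->S10 S13-x->S11 S13-y->S12 S14-x->S13 S14-y->S14

A DFA must remember the last 3 symbols (since which symbol is third-to-last isn't known until the input ends). Use one state per possible window of the last ≤3 symbols; accept from those whose window starts with `x`.
15 states suffice.
          x    y  
>  S0     S1   S2 
   S1     S3   S4 
   S2     S5   S6 
   S3     S7   S8 
   S4     S9  S10 
   S5    S11  S12 
   S6    S13  S14 
 * S7     S7   S8 
 * S8     S9  S10 
 * S9    S11  S12 
 * S10   S13  S14 
   S11    S7   S8 
   S12    S9  S10 
   S13   S11  S12 
   S14   S13  S14 
(> = start, * = accepting)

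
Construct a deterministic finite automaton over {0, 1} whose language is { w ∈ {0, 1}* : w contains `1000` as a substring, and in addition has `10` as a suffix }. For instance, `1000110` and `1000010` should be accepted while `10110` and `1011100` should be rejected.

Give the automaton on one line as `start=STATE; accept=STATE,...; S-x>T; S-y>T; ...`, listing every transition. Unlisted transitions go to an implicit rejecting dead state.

start=S0; accept=S6; S0-0>S0; S0-1>S1; S1-0>S2; S1-1>S1; S2-0>S3; S2-1>S1; S3-0>S4; S3-1>S1; S4-0>S4; S4-1>S5; S5-0>S6; S5-1>S5; S6-0>S4; S6-1>S5

Run two small machines in parallel and take their product. One (5 states) tracks whether and how much of `1000` has been seen; the other (3 states) tracks how much of the suffix `10` has currently been matched. Each combined state is a pair, one component from each; accept when both components accept.
7 states suffice.
        0   1  
>  S0   S0  S1 
   S1   S2  S1 
   S2   S3  S1 
   S3   S4  S1 
   S4   S4  S5 
   S5   S6  S5 
 * S6   S4  S5 
(> = start, * = accepting)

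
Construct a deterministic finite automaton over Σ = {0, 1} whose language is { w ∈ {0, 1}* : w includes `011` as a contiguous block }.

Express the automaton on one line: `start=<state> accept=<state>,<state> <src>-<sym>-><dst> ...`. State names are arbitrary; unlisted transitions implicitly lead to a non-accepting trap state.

States A..C record the length of the longest prefix of `011` that matches the current input suffix. Reaching D means `011` has been seen, and we stay there forever. Accept from D.
A 4-state machine:
       0  1 
>  A   B  A 
   B   B  C 
   C   B  D 
 * D   D  D 
(> = start, * = accepting)

start=A accept=D A-0->B A-1->A B-0->B B-1->C C-0->B C-1->D D-0->D D-1->D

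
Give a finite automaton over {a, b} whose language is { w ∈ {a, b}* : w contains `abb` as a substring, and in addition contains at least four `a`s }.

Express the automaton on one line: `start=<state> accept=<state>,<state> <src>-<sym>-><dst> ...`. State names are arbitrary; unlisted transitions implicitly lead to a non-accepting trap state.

start=s0 accept=s14,s15 s0-a->s1 s0-b->s0 s1-a->s2 s1-b->s3 s2-a->s4 s2-b->s5 s3-a->s2 s3-b->s6 s4-a->s7 s4-b->s8 s5-a->s4 s5-b->s9 s6-a->s9 s6-b->s6 s7-a->s10 s7-b->s11 s8-a->s7 s8-b->s12 s9-a->s12 s9-b->s9 s10-a->s10 s10-b->s13 s11-a->s10 s11-b->s14 s12-a->s14 s12-b->s12 s13-a->s10 s13-b->s15 s14-a->s15 s14-b->s14 s15-a->s15 s15-b->s15

Build one automaton per condition and run them in lockstep. One (4 states) tracks whether and how much of `abb` has been seen; the other (6 states) tracks the count of `a`s, saturating at 5. Each combined state is a pair, one component from each; accept when both components accept.
With 16 states:
          a    b  
>  s0     s1   s0 
   s1     s2   s3 
   s2     s4   s5 
   s3     s2   s6 
   s4     s7   s8 
   s5     s4   s9 
   s6     s9   s6 
   s7    s10  s11 
   s8     s7  s12 
   s9    s12   s9 
   s10   s10  s13 
   s11   s10  s14 
   s12   s14  s12 
   s13   s10  s15 
 * s14   s15  s14 
 * s15   s15  s15 
(> = start, * = accepting)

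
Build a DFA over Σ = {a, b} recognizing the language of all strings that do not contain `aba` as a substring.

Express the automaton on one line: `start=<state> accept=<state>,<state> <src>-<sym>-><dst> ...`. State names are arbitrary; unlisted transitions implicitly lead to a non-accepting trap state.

start=q0 accept=q0,q1,q2 q0-a->q1 q0-b->q0 q1-a->q1 q1-b->q2 q2-a->q3 q2-b->q0 q3-a->q3 q3-b->q3

This is the complement of 'contains `aba`'. Use the same substring-matching states — q0 through q3 holding how much of `aba` has just been matched — but flip the accepting set: everything except the trap q3 accepts.
A 4-state machine:
        a   b  
>* q0   q1  q0 
 * q1   q1  q2 
 * q2   q3  q0 
   q3   q3  q3 
(> = start, * = accepting)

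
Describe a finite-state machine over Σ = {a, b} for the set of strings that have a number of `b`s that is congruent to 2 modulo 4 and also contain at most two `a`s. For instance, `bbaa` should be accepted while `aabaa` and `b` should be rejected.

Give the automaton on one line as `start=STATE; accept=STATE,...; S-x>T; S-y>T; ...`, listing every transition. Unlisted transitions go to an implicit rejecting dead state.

start=q0; accept=q5,q8,q10; q0-a>q1; q0-b>q2; q1-a>q3; q1-b>q4; q2-a>q4; q2-b>q5; q3-a>q6; q3-b>q7; q4-a>q7; q4-b>q8; q5-a>q8; q5-b>q9; q6-a>q6; q6-b>q6; q7-a>q6; q7-b>q10; q8-a>q10; q8-b>q11; q9-a>q11; q9-b>q0; q10-a>q6; q10-b>q12; q11-a>q12; q11-b>q1; q12-a>q6; q12-b>q3

Build one automaton per condition and run them in lockstep. The first has 4 states tracking the count of `b`s modulo 4; the second has 4 states tracking the count of `a`s, saturating at 3. A product state is a pair (one from each), accepting exactly when both do. After merging equivalent states the machine shrinks.
          a    b  
>  q0     q1   q2 
   q1     q3   q4 
   q2     q4   q5 
   q3     q6   q7 
   q4     q7   q8 
 * q5     q8   q9 
   q6     q6   q6 
   q7     q6  q10 
 * q8    q10  q11 
   q9    q11   q0 
 * q10    q6  q12 
   q11   q12   q1 
   q12    q6   q3 
(> = start, * = accepting)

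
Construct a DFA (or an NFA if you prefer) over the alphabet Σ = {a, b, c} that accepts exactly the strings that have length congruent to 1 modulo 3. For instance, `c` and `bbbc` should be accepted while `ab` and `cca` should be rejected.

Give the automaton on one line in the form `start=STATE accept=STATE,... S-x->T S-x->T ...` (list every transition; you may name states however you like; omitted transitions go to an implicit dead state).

start=q0 accept=q1 q0-a->q1 q0-b->q1 q0-c->q1 q1-a->q2 q1-b->q2 q1-c->q2 q2-a->q0 q2-b->q0 q2-c->q0

Count input length modulo 3: every symbol advances one step around the cycle q0 → q1 → q2 → q0. Accept at q1.
        a   b   c  
>  q0   q1  q1  q1 
 * q1   q2  q2  q2 
   q2   q0  q0  q0 
(> = start, * = accepting)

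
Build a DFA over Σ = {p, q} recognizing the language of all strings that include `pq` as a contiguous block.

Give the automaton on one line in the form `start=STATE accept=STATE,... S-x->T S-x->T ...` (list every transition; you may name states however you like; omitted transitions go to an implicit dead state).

States s0..s1 record the length of the longest prefix of `pq` that matches the current input suffix. Reaching s2 means `pq` has been seen, and we stay there forever. Accept from s2.
With 3 states:
        p   q  
>  s0   s1  s0 
   s1   s1  s2 
 * s2   s2  s2 
(> = start, * = accepting)

start=s0 accept=s2 s0-p->s1 s0-q->s0 s1-p->s1 s1-q->s2 s2-p->s2 s2-q->s2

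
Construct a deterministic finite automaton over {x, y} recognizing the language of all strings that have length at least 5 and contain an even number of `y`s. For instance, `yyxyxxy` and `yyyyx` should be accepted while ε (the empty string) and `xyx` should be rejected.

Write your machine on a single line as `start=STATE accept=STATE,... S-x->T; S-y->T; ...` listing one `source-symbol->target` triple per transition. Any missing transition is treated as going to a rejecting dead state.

start=S0; accept=S9,S11; S0-x->S1; S0-y->S2; S1-x->S3; S1-y->S4; S2-x->S4; S2-y->S3; S3-x->S5; S3-y->S6; S4-x->S6; S4-y->S5; S5-x->S7; S5-y->S8; S6-x->S8; S6-y->S7; S7-x->S9; S7-y->S10; S8-x->S10; S8-y->S9; S9-x->S11; S9-y->S12; S10-x->S12; S10-y->S11; S11-x->S11; S11-y->S12; S12-x->S12; S12-y->S11

Build one automaton per condition and run them in lockstep. The first has 7 states tracking the input length, saturating at 6; the second has 2 states tracking the count of `y`s modulo 2. A product state is a pair (one from each), accepting exactly when both do.
A 13-state machine:
          x    y  
>  S0     S1   S2 
   S1     S3   S4 
   S2     S4   S3 
   S3     S5   S6 
   S4     S6   S5 
   S5     S7   S8 
   S6     S8   S7 
   S7     S9  S10 
   S8    S10   S9 
 * S9    S11  S12 
   S10   S12  S11 
 * S11   S11  S12 
   S12   S12  S11 
(> = start, * = accepting)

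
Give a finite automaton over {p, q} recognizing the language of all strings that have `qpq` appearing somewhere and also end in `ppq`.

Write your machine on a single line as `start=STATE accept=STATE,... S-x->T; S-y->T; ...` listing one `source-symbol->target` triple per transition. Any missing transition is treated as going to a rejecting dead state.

start=S0; accept=S6; S0-p->S0; S0-q->S1; S1-p->S2; S1-q->S1; S2-p->S0; S2-q->S3; S3-p->S4; S3-q->S3; S4-p->S5; S4-q->S3; S5-p->S5; S5-q->S6; S6-p->S4; S6-q->S3

Build one automaton per condition and run them in lockstep. One (4 states) tracks whether and how much of `qpq` has been seen; the other (4 states) tracks how much of the suffix `ppq` has currently been matched. Each combined state is a pair, one component from each; accept when both components accept. Equivalent product states are then merged.
With 7 states:
        p   q  
>  S0   S0  S1 
   S1   S2  S1 
   S2   S0  S3 
   S3   S4  S3 
   S4   S5  S3 
   S5   S5  S6 
 * S6   S4  S3 
(> = start, * = accepting)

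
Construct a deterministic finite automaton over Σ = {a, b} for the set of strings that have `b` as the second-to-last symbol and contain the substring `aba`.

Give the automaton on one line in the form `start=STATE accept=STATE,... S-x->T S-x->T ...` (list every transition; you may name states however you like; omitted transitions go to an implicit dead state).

Handle the two conditions separately and then intersect. The first has 7 states tracking the last 2 symbols read; the second has 4 states tracking whether and how much of `aba` has been seen. A product state is a pair (one from each), accepting exactly when both do. Equivalent product states are then merged.
7 states suffice.
        a   b  
>  S0   S1  S0 
   S1   S1  S2 
   S2   S3  S0 
 * S3   S4  S5 
   S4   S4  S5 
   S5   S3  S6 
 * S6   S3  S6 
(> = start, * = accepting)

start=S0 accept=S3,S6 S0-a->S1 S0-b->S0 S1-a->S1 S1-b->S2 S2-a->S3 S2-b->S0 S3-a->S4 S3-b->S5 S4-a->S4 S4-b->S5 S5-a->S3 S5-b->S6 S6-a->S3 S6-b->S6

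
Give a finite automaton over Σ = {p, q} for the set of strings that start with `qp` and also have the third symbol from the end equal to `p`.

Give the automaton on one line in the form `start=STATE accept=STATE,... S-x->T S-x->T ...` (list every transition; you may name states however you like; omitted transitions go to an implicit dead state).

Handle the two conditions separately and then intersect. One (4 states) tracks whether the input so far still matches the prefix `qp`; the other (15 states) tracks the last 3 symbols read. Each combined state is a pair, one component from each; accept when both components accept. Equivalent product states are then merged.
An 11-state machine:
       p  q 
>  A   B  C 
   B   B  B 
   C   D  B 
   D   E  F 
   E   G  H 
   F   I  J 
 * G   G  H 
 * H   I  J 
 * I   E  F 
 * J   D  K 
   K   D  K 
(> = start, * = accepting)

start=A accept=G,H,I,J A-p->B A-q->C B-p->B B-q->B C-p->D C-q->B D-p->E D-q->F E-p->G E-q->H F-p->I F-q->J G-p->G G-q->H H-p->I H-q->J I-p->E I-q->F J-p->D J-q->K K-p->D K-q->K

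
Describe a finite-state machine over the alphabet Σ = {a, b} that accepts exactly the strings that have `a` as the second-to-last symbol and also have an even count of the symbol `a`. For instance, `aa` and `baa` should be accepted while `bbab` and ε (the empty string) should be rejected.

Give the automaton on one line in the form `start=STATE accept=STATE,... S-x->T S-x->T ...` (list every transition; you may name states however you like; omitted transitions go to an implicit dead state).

start=q0 accept=q3,q8 q0-a->q1 q0-b->q2 q1-a->q3 q1-b->q4 q2-a->q5 q2-b->q6 q3-a->q7 q3-b->q8 q4-a->q9 q4-b->q10 q5-a->q3 q5-b->q4 q6-a->q5 q6-b->q6 q7-a->q3 q7-b->q4 q8-a->q5 q8-b->q6 q9-a->q7 q9-b->q8 q10-a->q9 q10-b->q10

Build one automaton per condition and run them in lockstep. The first has 7 states tracking the last 2 symbols read; the second has 2 states tracking the count of `a`s modulo 2. A product state is a pair (one from each), accepting exactly when both do.
An 11-state machine:
          a    b  
>  q0     q1   q2 
   q1     q3   q4 
   q2     q5   q6 
 * q3     q7   q8 
   q4     q9  q10 
   q5     q3   q4 
   q6     q5   q6 
   q7     q3   q4 
 * q8     q5   q6 
   q9     q7   q8 
   q10    q9  q10 
(> = start, * = accepting)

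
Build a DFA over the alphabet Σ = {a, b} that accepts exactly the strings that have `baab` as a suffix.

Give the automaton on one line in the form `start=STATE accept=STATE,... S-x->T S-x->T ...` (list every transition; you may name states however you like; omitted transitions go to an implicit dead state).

start=q0 accept=q4 q0-a->q0 q0-b->q1 q1-a->q2 q1-b->q1 q2-a->q3 q2-b->q1 q3-a->q0 q3-b->q4 q4-a->q2 q4-b->q1

Let each state record the length of the longest suffix of the input read so far that is also a prefix of `baab`. q1 means the last symbol is `b`; q2 means the last 2 symbols are `ba`; q3 means the last 3 symbols are `baa`; q4 means the last 4 symbols are `baab`. Accept only at q4, where the string currently ends in `baab`.
        a   b  
>  q0   q0  q1 
   q1   q2  q1 
   q2   q3  q1 
   q3   q0  q4 
 * q4   q2  q1 
(> = start, * = accepting)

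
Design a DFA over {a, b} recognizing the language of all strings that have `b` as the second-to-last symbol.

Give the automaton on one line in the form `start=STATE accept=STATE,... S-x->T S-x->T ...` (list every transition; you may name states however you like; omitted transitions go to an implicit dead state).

start=q0 accept=q5,q6 q0-a->q1 q0-b->q2 q1-a->q3 q1-b->q4 q2-a->q5 q2-b->q6 q3-a->q3 q3-b->q4 q4-a->q5 q4-b->q6 q5-a->q3 q5-b->q4 q6-a->q5 q6-b->q6

Because acceptance depends on a position counted from the end, the machine has to buffer the most recent 2 symbols. Make each state the string of the last up-to-2 symbols read; on input `x` shift the window left and append `x`. Accept when the buffered window has length 2 and begins with `b`.
        a   b  
>  q0   q1  q2 
   q1   q3  q4 
   q2   q5  q6 
   q3   q3  q4 
   q4   q5  q6 
 * q5   q3  q4 
 * q6   q5  q6 
(> = start, * = accepting)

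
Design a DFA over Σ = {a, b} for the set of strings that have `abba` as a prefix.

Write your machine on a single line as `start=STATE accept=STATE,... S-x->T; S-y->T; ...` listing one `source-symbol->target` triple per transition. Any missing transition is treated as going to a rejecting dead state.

Walk along `abba` while the input agrees: from q0 take `a` to q1, and so on. Any deviation drops to the rejecting sink q5. Once q4 is reached the prefix is confirmed and every continuation is accepted.
        a   b  
>  q0   q1  q5 
   q1   q5  q2 
   q2   q5  q3 
   q3   q4  q5 
 * q4   q4  q4 
   q5   q5  q5 
(> = start, * = accepting)

start=q0; accept=q4; q0-a->q1; q0-b->q5; q1-a->q5; q1-b->q2; q2-a->q5; q2-b->q3; q3-a->q4; q3-b->q5; q4-a->q4; q4-b->q4; q5-a->q5; q5-b->q5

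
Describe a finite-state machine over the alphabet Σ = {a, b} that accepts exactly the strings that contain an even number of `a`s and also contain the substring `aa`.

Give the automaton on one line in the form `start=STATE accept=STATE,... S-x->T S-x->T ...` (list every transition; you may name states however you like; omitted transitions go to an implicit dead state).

start=q0 accept=q2 q0-a->q1 q0-b->q0 q1-a->q2 q1-b->q3 q2-a->q4 q2-b->q2 q3-a->q5 q3-b->q3 q4-a->q2 q4-b->q4 q5-a->q4 q5-b->q0

Run two small machines in parallel and take their product. One (2 states) tracks the count of `a`s modulo 2; the other (3 states) tracks whether and how much of `aa` has been seen. Each combined state is a pair, one component from each; accept when both components accept.
With 6 states:
        a   b  
>  q0   q1  q0 
   q1   q2  q3 
 * q2   q4  q2 
   q3   q5  q3 
   q4   q2  q4 
   q5   q4  q0 
(> = start, * = accepting)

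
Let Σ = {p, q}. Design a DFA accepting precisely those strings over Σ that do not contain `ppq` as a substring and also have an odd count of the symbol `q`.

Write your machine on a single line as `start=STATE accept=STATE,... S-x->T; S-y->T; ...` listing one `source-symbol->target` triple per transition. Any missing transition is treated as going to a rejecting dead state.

Build one automaton per condition and run them in lockstep. One (4 states) tracks partial matches of the forbidden pattern `ppq`; the other (2 states) tracks the count of `q`s modulo 2. Each combined state is a pair, one component from each; accept when both components accept. After merging equivalent states the machine shrinks.
        p   q  
>  S0   S1  S2 
   S1   S3  S2 
 * S2   S4  S0 
   S3   S3  S3 
 * S4   S5  S0 
 * S5   S5  S3 
(> = start, * = accepting)

start=S0; accept=S2,S4,S5; S0-p->S1; S0-q->S2; S1-p->S3; S1-q->S2; S2-p->S4; S2-q->S0; S3-p->S3; S3-q->S3; S4-p->S5; S4-q->S0; S5-p->S5; S5-q->S3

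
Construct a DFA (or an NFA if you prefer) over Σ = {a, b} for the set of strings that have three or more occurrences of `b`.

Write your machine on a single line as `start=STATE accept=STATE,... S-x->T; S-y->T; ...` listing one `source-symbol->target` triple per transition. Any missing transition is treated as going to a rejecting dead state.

start=S0; accept=S3,S4; S0-a->S0; S0-b->S1; S1-a->S1; S1-b->S2; S2-a->S2; S2-b->S3; S3-a->S3; S3-b->S4; S4-a->S4; S4-b->S4

Only the number of `b`s matters, and only up to 4. Make a chain S0 → S1 → S2 → S3 → S4 advanced by each `b` (with S4 absorbing); every other symbol self-loops. The accepting set is {S3, S4}.
A 5-state machine:
        a   b  
>  S0   S0  S1 
   S1   S1  S2 
   S2   S2  S3 
 * S3   S3  S4 
 * S4   S4  S4 
(> = start, * = accepting)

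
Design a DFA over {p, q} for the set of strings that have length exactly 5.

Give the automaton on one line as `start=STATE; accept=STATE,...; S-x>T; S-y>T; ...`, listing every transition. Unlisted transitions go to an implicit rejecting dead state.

We only need to distinguish lengths 0, 1, …, 5, and '>5'. Chain S0 → S1 → S2 → S3 → S4 → S5 → S6 on every symbol, with S6 looping. Accepting states: {S5}.
        p   q  
>  S0   S1  S1 
   S1   S2  S2 
   S2   S3  S3 
   S3   S4  S4 
   S4   S5  S5 
 * S5   S6  S6 
   S6   S6  S6 
(> = start, * = accepting)

start=S0; accept=S5; S0-p>S1; S0-q>S1; S1-p>S2; S1-q>S2; S2-p>S3; S2-q>S3; S3-p>S4; S3-q>S4; S4-p>S5; S4-q>S5; S5-p>S6; S5-q>S6; S6-p>S6; S6-q>S6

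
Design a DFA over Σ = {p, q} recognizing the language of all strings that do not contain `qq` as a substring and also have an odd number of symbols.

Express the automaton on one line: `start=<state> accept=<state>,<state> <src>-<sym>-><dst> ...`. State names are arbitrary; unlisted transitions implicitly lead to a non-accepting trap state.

Build one automaton per condition and run them in lockstep. The first has 3 states tracking partial matches of the forbidden pattern `qq`; the second has 2 states tracking the input length modulo 2. A product state is a pair (one from each), accepting exactly when both do.
With 6 states:
        p   q  
>  s0   s1  s2 
 * s1   s0  s3 
 * s2   s0  s4 
   s3   s1  s5 
   s4   s5  s5 
   s5   s4  s4 
(> = start, * = accepting)

start=s0 accept=s1,s2 s0-p->s1 s0-q->s2 s1-p->s0 s1-q->s3 s2-p->s0 s2-q->s4 s3-p->s1 s3-q->s5 s4-p->s5 s4-q->s5 s5-p->s4 s5-q->s4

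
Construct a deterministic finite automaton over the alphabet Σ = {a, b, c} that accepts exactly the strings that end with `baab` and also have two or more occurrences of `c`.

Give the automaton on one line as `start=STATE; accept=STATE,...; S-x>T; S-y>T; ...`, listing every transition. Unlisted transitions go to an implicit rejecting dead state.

Build one automaton per condition and run them in lockstep. One (5 states) tracks how much of the suffix `baab` has currently been matched; the other (4 states) tracks the count of `c`s, saturating at 3. Each combined state is a pair, one component from each; accept when both components accept.
With 20 states:
          a    b    c  
>  q0     q0   q1   q2 
   q1     q3   q1   q2 
   q2     q2   q4   q5 
   q3     q6   q1   q2 
   q4     q7   q4   q5 
   q5     q5   q8   q9 
   q6     q0  q10   q2 
   q7    q11   q4   q5 
   q8    q12   q8   q9 
   q9     q9  q13   q9 
   q10    q3   q1   q2 
   q11    q2  q14   q5 
   q12   q15   q8   q9 
   q13   q16  q13   q9 
   q14    q7   q4   q5 
   q15    q5  q17   q9 
   q16   q18  q13   q9 
 * q17   q12   q8   q9 
   q18    q9  q19   q9 
 * q19   q16  q13   q9 
(> = start, * = accepting)

start=q0; accept=q17,q19; q0-a>q0; q0-b>q1; q0-c>q2; q1-a>q3; q1-b>q1; q1-c>q2; q2-a>q2; q2-b>q4; q2-c>q5; q3-a>q6; q3-b>q1; q3-c>q2; q4-a>q7; q4-b>q4; q4-c>q5; q5-a>q5; q5-b>q8; q5-c>q9; q6-a>q0; q6-b>q10; q6-c>q2; q7-a>q11; q7-b>q4; q7-c>q5; q8-a>q12; q8-b>q8; q8-c>q9; q9-a>q9; q9-b>q13; q9-c>q9; q10-a>q3; q10-b>q1; q10-c>q2; q11-a>q2; q11-b>q14; q11-c>q5; q12-a>q15; q12-b>q8; q12-c>q9; q13-a>q16; q13-b>q13; q13-c>q9; q14-a>q7; q14-b>q4; q14-c>q5; q15-a>q5; q15-b>q17; q15-c>q9; q16-a>q18; q16-b>q13; q16-c>q9; q17-a>q12; q17-b>q8; q17-c>q9; q18-a>q9; q18-b>q19; q18-c>q9; q19-a>q16; q19-b>q13; q19-c>q9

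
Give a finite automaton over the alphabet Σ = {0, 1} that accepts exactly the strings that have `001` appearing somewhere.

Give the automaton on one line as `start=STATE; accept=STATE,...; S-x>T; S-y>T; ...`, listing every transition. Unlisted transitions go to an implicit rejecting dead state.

start=q0; accept=q3; q0-0>q1; q0-1>q0; q1-0>q2; q1-1>q0; q2-0>q2; q2-1>q3; q3-0>q3; q3-1>q3

Track how much of `001` has been matched so far: state q0 is no progress, q3 is the absorbing accept state reached once `001` has occurred. Intermediate states record partial matches; on a mismatch, fall back to the longest reusable overlap.
A 4-state machine:
        0   1  
>  q0   q1  q0 
   q1   q2  q0 
   q2   q2  q3 
 * q3   q3  q3 
(> = start, * = accepting)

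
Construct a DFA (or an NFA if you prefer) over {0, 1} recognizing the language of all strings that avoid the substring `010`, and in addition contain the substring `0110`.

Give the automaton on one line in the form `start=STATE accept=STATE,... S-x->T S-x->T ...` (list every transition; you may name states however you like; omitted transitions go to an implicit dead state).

start=S0 accept=S6,S8,S11 S0-0->S1 S0-1->S0 S1-0->S1 S1-1->S2 S2-0->S3 S2-1->S4 S3-0->S3 S3-1->S5 S4-0->S6 S4-1->S0 S5-0->S3 S5-1->S7 S6-0->S6 S6-1->S8 S7-0->S9 S7-1->S10 S8-0->S9 S8-1->S11 S9-0->S9 S9-1->S9 S10-0->S3 S10-1->S10 S11-0->S6 S11-1->S11

Run two small machines in parallel and take their product. The first has 4 states tracking partial matches of the forbidden pattern `010`; the second has 5 states tracking whether and how much of `0110` has been seen. A product state is a pair (one from each), accepting exactly when both do.
With 12 states:
          0    1  
>  S0     S1   S0 
   S1     S1   S2 
   S2     S3   S4 
   S3     S3   S5 
   S4     S6   S0 
   S5     S3   S7 
 * S6     S6   S8 
   S7     S9  S10 
 * S8     S9  S11 
   S9     S9   S9 
   S10    S3  S10 
 * S11    S6  S11 
(> = start, * = accepting)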